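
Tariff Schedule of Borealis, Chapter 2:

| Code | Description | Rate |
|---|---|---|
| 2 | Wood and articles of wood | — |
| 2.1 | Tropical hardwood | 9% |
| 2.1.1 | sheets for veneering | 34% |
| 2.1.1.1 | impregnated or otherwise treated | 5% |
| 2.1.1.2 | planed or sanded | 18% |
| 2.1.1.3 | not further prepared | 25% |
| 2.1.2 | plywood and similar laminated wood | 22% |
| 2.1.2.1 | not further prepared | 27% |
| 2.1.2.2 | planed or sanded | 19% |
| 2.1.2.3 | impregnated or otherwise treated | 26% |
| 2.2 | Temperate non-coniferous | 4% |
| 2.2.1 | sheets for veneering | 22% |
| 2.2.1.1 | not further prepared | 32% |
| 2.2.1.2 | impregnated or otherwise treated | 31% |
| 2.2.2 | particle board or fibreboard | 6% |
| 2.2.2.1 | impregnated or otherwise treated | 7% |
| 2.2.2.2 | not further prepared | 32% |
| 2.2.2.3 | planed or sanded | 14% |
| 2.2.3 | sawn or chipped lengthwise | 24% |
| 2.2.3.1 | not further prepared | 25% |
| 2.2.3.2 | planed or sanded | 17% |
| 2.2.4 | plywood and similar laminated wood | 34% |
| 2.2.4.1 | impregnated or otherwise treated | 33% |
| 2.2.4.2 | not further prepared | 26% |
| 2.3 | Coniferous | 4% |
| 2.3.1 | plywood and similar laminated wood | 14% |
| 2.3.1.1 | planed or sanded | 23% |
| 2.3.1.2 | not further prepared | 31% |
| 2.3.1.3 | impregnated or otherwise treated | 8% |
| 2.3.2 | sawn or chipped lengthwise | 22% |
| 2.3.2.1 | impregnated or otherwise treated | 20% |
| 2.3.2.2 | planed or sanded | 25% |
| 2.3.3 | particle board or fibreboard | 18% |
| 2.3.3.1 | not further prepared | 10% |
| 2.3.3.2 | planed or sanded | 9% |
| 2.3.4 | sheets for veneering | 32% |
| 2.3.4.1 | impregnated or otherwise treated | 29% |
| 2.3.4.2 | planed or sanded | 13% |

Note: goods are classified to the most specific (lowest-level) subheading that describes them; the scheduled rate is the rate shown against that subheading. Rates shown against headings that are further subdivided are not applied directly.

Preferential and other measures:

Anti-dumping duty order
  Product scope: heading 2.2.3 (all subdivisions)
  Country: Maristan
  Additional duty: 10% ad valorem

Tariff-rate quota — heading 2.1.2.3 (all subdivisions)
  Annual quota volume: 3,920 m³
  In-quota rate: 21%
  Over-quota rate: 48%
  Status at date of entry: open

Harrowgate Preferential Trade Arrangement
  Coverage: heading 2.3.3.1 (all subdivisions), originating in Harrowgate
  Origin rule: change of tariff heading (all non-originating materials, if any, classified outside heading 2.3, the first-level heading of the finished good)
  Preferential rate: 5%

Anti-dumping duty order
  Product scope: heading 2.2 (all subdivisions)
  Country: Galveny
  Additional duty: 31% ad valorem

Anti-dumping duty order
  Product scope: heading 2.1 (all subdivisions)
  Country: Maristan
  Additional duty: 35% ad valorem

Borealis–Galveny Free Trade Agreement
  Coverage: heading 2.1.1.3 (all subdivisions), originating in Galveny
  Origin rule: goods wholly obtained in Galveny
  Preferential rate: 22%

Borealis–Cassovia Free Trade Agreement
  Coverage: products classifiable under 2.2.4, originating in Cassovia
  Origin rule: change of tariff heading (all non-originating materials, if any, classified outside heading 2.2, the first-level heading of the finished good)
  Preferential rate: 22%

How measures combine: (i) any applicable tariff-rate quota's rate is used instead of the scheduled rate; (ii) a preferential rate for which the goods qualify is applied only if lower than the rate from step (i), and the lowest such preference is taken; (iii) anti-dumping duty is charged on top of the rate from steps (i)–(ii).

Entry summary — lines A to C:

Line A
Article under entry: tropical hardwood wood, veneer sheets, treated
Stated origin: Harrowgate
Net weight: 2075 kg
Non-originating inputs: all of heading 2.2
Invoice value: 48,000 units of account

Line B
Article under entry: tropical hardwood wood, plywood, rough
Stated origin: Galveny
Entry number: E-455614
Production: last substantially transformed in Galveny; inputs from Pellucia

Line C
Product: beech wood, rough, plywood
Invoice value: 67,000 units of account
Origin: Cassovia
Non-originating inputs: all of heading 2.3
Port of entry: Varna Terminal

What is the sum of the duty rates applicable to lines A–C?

54%

Line A: tropical hardwood → 2.1; veneer sheets → 2.1.1; treated → 2.1.1.1. Scheduled 5%. Harrowgate agreement on 2.3.3.1: 2.1.1.1 not covered. → 5%.
Line B: tropical hardwood → 2.1; plywood → 2.1.2; rough → 2.1.2.1. Scheduled 27%. Galveny agreement on 2.1.1.3: 2.1.2.1 not covered. → 27%.
Line C: beech → 2.2; plywood → 2.2.4; rough → 2.2.4.2. Scheduled 26%. Cassovia agreement on 2.2.4: CTH met → 22% available; preferential 22%. → 22%.
Sum: 5% + 27% + 22% = 54%.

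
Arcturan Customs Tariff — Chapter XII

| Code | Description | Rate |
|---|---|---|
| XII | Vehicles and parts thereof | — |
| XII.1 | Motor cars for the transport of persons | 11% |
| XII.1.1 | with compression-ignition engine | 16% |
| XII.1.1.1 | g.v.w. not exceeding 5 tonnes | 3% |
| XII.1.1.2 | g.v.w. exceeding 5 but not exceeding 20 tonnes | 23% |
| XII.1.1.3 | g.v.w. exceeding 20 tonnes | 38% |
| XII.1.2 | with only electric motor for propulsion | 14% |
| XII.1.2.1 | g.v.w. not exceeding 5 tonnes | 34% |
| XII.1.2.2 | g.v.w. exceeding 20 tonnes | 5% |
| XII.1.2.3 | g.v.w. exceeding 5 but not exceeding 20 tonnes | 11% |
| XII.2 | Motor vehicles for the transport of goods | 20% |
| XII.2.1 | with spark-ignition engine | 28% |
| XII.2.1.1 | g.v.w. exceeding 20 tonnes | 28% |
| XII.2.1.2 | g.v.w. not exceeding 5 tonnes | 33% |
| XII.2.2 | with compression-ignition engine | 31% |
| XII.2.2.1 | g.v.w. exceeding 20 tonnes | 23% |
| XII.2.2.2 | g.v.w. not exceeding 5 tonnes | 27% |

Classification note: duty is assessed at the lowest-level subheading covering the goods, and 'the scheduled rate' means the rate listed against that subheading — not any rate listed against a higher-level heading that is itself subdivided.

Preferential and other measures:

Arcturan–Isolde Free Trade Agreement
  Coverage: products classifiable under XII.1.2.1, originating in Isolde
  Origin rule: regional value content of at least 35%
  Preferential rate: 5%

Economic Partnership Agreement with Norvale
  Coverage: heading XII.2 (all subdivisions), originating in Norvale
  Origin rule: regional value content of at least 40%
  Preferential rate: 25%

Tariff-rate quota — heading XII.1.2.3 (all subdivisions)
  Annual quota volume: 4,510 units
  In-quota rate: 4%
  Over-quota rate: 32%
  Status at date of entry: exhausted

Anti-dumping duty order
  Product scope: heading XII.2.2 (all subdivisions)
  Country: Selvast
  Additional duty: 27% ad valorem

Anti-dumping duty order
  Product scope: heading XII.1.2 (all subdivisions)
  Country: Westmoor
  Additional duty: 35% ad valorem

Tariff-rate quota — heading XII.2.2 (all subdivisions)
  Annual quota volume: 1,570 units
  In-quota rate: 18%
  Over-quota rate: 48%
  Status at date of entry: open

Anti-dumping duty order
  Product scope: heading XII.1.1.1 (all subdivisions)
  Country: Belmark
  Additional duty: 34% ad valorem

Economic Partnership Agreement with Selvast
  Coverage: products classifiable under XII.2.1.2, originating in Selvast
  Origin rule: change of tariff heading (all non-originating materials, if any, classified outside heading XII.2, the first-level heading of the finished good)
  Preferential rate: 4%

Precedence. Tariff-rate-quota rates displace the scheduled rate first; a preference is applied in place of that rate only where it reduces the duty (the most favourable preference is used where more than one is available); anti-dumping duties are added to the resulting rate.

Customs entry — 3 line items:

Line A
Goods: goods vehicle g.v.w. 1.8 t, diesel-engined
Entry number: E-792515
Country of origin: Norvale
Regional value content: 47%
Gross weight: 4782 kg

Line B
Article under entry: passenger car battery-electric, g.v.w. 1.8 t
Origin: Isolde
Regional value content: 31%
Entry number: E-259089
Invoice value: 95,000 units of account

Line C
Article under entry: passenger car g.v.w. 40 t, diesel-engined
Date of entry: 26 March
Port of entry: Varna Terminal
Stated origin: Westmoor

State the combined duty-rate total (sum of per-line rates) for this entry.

Line A: goods vehicle → XII.2; diesel-engined → XII.2.2; g.v.w. 1.8 t → XII.2.2.2. Scheduled 27%. quota on XII.2.2 open → in-quota 18%; Norvale agreement on XII.2: RVC ≥ 40% → 25% available; preference 25% not lower than 18% → no reduction. → 18%.
Line B: passenger car → XII.1; battery-electric → XII.1.2; g.v.w. 1.8 t → XII.1.2.1. Scheduled 34%. Isolde agreement on XII.1.2.1: RVC < 35%. → 34%.
Line C: passenger car → XII.1; diesel-engined → XII.1.1; g.v.w. 40 t → XII.1.1.3. Scheduled 38%. No special measure applies. → 38%.
Sum: 18% + 34% + 38% = 90%.

90%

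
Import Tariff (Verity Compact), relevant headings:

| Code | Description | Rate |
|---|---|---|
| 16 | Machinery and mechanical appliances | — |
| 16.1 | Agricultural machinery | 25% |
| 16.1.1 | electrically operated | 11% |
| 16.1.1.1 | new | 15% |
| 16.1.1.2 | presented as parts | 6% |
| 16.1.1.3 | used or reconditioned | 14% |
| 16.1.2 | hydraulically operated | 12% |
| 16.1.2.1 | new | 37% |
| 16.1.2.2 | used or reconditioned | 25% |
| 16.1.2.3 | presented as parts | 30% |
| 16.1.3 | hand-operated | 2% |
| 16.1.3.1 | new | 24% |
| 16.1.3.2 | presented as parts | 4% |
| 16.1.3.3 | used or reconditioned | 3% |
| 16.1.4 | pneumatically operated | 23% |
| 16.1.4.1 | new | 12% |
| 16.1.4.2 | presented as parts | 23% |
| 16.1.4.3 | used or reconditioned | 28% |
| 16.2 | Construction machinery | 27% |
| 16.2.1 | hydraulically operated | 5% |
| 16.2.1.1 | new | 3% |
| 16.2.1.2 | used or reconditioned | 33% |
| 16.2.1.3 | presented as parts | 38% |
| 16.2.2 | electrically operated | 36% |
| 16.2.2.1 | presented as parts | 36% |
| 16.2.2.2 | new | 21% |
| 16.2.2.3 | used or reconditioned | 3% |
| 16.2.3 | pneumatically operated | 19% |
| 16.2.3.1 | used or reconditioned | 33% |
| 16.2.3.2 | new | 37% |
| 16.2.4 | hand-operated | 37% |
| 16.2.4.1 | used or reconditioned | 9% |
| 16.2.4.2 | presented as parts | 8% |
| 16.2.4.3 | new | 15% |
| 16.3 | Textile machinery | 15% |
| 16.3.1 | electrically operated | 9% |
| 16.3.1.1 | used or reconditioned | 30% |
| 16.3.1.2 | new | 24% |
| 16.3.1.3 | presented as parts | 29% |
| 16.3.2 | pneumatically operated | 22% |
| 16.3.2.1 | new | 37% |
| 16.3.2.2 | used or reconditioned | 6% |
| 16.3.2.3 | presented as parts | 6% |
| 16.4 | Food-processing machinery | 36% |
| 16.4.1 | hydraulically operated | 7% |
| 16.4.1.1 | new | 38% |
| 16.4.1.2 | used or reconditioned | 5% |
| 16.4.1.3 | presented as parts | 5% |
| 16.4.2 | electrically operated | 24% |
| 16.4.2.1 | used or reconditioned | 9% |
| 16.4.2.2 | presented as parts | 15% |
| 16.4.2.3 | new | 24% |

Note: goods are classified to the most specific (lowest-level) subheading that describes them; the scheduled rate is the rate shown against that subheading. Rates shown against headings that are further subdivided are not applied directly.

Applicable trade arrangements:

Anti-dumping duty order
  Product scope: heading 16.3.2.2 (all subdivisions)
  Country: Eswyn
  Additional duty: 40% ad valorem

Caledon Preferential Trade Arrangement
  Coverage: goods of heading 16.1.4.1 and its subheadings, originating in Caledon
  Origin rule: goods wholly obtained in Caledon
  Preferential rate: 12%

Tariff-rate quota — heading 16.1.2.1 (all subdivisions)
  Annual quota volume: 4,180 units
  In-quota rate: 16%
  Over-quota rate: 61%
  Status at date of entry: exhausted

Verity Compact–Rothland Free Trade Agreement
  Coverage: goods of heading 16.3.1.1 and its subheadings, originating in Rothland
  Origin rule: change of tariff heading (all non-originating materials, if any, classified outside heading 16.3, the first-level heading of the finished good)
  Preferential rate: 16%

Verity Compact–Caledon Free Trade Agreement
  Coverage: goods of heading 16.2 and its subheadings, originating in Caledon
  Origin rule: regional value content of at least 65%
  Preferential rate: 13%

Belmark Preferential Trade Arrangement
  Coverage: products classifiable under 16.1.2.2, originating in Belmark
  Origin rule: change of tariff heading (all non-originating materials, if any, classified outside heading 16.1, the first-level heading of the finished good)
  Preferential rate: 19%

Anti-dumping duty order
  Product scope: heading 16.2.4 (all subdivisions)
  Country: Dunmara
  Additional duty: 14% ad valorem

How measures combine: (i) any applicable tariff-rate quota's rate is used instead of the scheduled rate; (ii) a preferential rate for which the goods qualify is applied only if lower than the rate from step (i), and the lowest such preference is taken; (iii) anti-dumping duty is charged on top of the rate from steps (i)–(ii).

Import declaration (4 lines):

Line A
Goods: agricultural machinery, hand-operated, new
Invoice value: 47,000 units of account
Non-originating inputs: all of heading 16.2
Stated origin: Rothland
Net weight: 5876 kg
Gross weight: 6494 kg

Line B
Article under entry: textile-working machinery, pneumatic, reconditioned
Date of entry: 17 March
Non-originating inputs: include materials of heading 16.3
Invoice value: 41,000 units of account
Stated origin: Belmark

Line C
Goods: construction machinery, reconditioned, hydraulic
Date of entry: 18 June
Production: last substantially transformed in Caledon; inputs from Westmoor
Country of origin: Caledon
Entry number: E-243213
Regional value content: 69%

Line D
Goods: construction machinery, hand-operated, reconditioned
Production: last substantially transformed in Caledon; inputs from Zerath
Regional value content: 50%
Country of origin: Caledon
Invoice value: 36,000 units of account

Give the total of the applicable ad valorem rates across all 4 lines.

52%

Line A: agricultural → 16.1; hand-operated → 16.1.3; new → 16.1.3.1. Scheduled 24%. Rothland agreement on 16.3.1.1: 16.1.3.1 not covered. → 24%.
Line B: textile-working → 16.3; pneumatic → 16.3.2; reconditioned → 16.3.2.2. Scheduled 6%. Belmark agreement on 16.1.2.2: 16.3.2.2 not covered. → 6%.
Line C: construction → 16.2; hydraulic → 16.2.1; reconditioned → 16.2.1.2. Scheduled 33%. Caledon agreement on 16.1.4.1: 16.2.1.2 not covered; Caledon agreement on 16.2: RVC ≥ 65% → 13% available; preferential 13%. → 13%.
Line D: construction → 16.2; hand-operated → 16.2.4; reconditioned → 16.2.4.1. Scheduled 9%. Caledon agreement on 16.1.4.1: 16.2.4.1 not covered; Caledon agreement on 16.2: RVC < 65%. → 9%.
Sum: 24% + 6% + 13% + 9% = 52%.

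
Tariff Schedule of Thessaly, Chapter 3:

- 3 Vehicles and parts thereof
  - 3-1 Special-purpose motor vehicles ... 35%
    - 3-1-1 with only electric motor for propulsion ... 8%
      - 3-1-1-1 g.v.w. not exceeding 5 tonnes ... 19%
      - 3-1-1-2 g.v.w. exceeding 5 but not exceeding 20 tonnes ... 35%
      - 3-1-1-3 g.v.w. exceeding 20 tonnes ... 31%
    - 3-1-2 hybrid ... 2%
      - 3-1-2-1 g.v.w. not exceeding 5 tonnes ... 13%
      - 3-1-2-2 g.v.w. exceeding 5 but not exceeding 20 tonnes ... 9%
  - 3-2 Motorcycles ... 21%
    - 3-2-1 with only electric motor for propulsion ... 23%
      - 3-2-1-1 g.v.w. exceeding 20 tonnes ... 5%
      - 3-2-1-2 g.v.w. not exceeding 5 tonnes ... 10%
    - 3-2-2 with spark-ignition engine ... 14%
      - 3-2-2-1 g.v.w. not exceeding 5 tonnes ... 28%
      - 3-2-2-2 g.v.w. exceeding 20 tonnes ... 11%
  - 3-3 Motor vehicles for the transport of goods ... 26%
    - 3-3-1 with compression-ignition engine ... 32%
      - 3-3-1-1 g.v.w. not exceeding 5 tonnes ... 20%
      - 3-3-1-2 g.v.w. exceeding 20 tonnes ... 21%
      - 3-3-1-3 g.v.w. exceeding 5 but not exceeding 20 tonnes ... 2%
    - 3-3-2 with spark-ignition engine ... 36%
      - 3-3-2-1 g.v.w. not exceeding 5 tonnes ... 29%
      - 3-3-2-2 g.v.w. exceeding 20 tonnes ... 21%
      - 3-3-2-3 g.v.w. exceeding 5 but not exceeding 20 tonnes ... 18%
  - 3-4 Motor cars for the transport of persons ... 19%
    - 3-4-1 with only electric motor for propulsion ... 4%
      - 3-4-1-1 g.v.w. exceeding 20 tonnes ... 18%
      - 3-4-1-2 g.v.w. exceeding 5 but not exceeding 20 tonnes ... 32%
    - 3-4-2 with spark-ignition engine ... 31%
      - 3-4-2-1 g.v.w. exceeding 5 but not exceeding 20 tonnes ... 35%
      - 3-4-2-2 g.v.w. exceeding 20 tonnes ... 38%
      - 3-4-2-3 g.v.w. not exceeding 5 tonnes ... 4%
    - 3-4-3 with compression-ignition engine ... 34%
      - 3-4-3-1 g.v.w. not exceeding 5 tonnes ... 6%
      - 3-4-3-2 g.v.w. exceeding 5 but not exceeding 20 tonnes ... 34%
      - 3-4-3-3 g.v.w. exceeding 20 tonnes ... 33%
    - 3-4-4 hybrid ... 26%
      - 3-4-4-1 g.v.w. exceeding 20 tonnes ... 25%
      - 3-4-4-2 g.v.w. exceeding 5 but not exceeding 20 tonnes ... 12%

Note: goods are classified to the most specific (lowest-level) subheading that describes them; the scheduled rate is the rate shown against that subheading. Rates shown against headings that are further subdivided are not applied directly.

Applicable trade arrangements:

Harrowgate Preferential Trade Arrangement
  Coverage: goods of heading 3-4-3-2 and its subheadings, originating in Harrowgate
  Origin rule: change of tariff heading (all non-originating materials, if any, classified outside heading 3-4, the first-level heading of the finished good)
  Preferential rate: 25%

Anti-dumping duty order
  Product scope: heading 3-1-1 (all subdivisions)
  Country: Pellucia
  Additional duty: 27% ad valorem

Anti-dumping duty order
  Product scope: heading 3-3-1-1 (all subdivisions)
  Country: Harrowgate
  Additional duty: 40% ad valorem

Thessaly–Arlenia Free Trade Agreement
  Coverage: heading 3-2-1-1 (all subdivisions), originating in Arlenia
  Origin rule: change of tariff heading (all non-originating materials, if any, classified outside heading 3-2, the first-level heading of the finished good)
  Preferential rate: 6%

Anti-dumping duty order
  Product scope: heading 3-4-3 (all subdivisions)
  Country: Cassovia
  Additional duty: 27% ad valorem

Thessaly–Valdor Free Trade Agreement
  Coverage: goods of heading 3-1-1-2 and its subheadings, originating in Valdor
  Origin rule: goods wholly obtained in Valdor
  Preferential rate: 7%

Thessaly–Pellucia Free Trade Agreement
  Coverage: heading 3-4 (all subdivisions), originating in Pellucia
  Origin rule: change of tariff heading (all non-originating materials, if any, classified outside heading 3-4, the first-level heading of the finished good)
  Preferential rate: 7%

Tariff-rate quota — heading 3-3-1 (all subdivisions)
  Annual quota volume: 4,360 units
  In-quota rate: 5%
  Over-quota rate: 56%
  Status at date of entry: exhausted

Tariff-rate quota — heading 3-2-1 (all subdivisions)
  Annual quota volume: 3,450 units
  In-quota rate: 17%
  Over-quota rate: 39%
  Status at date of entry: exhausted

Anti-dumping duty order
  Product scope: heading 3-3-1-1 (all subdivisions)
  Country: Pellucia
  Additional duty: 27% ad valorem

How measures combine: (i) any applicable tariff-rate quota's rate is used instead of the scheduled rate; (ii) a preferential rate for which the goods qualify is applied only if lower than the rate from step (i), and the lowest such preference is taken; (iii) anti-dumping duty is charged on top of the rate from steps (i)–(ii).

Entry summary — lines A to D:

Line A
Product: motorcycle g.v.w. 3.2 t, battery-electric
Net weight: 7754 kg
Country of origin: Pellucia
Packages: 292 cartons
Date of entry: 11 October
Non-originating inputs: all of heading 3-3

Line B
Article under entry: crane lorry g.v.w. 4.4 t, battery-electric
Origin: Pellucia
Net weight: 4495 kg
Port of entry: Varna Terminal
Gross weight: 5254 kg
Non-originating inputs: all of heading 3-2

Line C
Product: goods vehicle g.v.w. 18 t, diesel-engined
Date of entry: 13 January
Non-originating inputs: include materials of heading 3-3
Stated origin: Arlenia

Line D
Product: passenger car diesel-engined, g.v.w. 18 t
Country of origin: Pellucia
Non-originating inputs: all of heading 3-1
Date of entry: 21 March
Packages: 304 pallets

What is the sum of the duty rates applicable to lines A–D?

Line A: motorcycle → 3-2; battery-electric → 3-2-1; g.v.w. 3.2 t → 3-2-1-2. Scheduled 10%. quota on 3-2-1 exhausted → over-quota 39%; Pellucia agreement on 3-4: 3-2-1-2 not covered. → 39%.
Line B: crane lorry → 3-1; battery-electric → 3-1-1; g.v.w. 4.4 t → 3-1-1-1. Scheduled 19%. Pellucia agreement on 3-4: 3-1-1-1 not covered; anti-dumping (Pellucia, 3-1-1): +27%; total 19% + 27% = 46%. → 46%.
Line C: goods vehicle → 3-3; diesel-engined → 3-3-1; g.v.w. 18 t → 3-3-1-3. Scheduled 2%. quota on 3-3-1 exhausted → over-quota 56%; Arlenia agreement on 3-2-1-1: 3-3-1-3 not covered. → 56%.
Line D: passenger car → 3-4; diesel-engined → 3-4-3; g.v.w. 18 t → 3-4-3-2. Scheduled 34%. Pellucia agreement on 3-4: CTH met → 7% available; preferential 7%. → 7%.
Sum: 39% + 46% + 56% + 7% = 148%.

148%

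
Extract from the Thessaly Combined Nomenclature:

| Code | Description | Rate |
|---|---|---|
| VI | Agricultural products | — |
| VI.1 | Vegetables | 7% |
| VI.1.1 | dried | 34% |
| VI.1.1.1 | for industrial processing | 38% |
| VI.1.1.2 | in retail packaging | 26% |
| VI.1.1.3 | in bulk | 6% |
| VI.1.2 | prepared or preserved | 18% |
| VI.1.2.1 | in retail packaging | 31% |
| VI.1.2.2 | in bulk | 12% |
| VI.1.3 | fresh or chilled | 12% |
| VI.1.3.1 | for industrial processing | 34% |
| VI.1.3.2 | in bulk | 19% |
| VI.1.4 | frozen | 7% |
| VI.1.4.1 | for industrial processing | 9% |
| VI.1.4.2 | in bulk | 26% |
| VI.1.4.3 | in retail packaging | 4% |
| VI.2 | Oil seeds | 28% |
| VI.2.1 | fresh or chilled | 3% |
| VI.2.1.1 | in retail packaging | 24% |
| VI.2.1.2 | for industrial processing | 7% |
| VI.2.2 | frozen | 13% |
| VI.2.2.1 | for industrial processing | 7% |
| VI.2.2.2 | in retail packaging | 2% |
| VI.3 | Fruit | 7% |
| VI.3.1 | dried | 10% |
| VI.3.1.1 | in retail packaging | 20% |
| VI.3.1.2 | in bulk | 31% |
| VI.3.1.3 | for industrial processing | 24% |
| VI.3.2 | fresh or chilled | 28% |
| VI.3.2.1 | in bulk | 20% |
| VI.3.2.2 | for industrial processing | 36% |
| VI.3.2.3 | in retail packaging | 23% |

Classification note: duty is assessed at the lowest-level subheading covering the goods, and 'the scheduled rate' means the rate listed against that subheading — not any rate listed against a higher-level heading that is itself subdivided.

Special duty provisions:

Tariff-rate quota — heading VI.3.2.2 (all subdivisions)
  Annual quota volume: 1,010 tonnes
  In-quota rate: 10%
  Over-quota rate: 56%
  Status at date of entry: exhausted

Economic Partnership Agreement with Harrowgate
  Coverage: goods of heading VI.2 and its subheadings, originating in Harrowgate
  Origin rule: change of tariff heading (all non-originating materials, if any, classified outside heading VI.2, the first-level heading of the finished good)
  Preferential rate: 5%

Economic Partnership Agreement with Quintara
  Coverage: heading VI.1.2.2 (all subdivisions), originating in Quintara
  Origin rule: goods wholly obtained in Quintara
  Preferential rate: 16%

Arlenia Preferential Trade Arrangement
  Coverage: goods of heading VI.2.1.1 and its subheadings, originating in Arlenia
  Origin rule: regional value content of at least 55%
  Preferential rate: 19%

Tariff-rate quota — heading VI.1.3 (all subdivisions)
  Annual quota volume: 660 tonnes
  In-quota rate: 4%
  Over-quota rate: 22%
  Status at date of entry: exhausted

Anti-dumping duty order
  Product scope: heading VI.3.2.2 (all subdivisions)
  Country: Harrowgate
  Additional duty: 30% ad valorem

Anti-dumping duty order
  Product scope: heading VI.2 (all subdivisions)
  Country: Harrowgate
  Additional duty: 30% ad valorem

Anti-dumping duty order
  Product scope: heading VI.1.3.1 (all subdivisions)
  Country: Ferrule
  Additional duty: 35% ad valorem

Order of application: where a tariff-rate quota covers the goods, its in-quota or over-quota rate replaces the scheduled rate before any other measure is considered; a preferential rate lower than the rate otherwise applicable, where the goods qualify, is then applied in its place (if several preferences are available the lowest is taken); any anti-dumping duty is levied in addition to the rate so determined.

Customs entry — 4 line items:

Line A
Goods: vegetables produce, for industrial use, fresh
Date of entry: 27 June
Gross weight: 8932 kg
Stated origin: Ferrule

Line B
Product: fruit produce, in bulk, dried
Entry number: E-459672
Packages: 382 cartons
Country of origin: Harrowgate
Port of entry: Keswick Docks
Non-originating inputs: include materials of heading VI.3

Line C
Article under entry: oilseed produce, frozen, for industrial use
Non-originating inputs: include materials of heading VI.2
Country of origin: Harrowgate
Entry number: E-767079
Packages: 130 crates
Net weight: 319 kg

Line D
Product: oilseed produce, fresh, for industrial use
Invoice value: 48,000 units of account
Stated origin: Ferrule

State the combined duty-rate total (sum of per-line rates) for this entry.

132%

Line A: vegetables → VI.1; fresh → VI.1.3; for industrial use → VI.1.3.1. Scheduled 34%. quota on VI.1.3 exhausted → over-quota 22%; anti-dumping (Ferrule, VI.1.3.1): +35%; total 22% + 35% = 57%. → 57%.
Line B: fruit → VI.3; dried → VI.3.1; in bulk → VI.3.1.2. Scheduled 31%. Harrowgate agreement on VI.2: VI.3.1.2 not covered. → 31%.
Line C: oilseed → VI.2; frozen → VI.2.2; for industrial use → VI.2.2.1. Scheduled 7%. Harrowgate agreement on VI.2: CTH not met; anti-dumping (Harrowgate, VI.2): +30%; total 7% + 30% = 37%. → 37%.
Line D: oilseed → VI.2; fresh → VI.2.1; for industrial use → VI.2.1.2. Scheduled 7%. No special measure applies. → 7%.
Sum: 57% + 31% + 37% + 7% = 132%.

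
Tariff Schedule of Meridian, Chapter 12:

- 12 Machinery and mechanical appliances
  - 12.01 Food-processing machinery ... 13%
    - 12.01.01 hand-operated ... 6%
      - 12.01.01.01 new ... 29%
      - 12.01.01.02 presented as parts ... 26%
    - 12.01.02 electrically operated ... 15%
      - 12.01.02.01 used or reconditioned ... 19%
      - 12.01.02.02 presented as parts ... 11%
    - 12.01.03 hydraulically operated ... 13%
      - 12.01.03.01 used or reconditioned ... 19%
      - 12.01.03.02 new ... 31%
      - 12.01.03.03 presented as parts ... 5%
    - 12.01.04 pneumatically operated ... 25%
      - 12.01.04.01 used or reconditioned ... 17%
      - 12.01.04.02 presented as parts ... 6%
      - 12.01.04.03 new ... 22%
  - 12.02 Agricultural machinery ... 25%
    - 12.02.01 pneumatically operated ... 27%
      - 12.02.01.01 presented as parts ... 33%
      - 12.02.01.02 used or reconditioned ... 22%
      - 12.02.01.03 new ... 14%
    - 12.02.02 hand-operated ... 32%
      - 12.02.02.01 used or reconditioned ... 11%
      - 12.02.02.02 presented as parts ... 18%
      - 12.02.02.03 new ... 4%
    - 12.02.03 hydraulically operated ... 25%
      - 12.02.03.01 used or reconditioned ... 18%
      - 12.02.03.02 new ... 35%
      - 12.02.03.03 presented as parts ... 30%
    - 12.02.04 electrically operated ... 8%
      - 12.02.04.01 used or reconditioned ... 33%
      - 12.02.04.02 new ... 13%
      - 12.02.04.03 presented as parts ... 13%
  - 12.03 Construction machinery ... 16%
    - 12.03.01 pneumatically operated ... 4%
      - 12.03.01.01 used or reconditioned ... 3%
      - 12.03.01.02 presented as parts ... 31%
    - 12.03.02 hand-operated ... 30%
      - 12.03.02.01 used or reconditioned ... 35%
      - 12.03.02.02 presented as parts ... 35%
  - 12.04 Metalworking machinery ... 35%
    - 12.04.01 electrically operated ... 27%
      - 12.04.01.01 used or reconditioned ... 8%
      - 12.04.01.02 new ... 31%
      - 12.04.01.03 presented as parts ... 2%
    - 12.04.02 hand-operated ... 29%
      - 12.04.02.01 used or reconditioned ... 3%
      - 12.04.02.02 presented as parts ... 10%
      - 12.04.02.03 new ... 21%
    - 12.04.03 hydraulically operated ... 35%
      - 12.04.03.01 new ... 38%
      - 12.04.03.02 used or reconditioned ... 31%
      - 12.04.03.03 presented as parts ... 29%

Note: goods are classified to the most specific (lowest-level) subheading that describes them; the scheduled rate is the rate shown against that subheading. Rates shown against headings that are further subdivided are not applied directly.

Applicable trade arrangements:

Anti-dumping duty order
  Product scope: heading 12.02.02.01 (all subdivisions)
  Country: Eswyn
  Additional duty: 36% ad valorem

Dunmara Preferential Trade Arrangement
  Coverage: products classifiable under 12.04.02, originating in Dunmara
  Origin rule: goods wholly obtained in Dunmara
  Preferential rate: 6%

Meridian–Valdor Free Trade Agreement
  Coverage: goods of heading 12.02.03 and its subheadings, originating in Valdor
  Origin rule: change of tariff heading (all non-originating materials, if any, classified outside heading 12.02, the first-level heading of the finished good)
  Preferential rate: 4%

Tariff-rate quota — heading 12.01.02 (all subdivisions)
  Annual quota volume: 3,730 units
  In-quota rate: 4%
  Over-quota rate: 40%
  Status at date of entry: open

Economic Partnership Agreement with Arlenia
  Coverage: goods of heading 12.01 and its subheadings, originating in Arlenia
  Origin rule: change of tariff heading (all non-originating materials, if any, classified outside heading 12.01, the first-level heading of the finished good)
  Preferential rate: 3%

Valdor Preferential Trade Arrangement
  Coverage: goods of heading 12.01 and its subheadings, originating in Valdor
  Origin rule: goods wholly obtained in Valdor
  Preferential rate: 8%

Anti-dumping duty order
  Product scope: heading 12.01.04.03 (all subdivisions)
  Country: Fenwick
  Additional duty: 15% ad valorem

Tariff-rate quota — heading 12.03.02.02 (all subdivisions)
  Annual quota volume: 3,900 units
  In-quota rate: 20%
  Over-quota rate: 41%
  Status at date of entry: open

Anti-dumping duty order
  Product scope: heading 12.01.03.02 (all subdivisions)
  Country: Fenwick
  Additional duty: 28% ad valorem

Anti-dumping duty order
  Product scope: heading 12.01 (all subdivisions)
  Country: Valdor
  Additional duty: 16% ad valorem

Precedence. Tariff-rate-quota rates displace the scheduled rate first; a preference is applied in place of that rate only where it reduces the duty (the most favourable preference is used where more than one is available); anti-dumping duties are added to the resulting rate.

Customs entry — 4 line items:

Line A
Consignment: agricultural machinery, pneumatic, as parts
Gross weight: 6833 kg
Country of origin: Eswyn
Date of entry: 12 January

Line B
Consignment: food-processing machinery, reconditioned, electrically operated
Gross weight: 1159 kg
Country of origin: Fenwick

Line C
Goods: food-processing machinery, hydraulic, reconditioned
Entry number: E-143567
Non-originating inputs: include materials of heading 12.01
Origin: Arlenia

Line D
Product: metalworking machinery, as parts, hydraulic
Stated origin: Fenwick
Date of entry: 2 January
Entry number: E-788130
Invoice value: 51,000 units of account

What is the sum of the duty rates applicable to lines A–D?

85%

Line A: agricultural → 12.02; pneumatic → 12.02.01; as parts → 12.02.01.01. Scheduled 33%. No special measure applies. → 33%.
Line B: food-processing → 12.01; electrically operated → 12.01.02; reconditioned → 12.01.02.01. Scheduled 19%. quota on 12.01.02 open → in-quota 4%. → 4%.
Line C: food-processing → 12.01; hydraulic → 12.01.03; reconditioned → 12.01.03.01. Scheduled 19%. Arlenia agreement on 12.01: CTH not met. → 19%.
Line D: metalworking → 12.04; hydraulic → 12.04.03; as parts → 12.04.03.03. Scheduled 29%. No special measure applies. → 29%.
Sum: 33% + 4% + 19% + 29% = 85%.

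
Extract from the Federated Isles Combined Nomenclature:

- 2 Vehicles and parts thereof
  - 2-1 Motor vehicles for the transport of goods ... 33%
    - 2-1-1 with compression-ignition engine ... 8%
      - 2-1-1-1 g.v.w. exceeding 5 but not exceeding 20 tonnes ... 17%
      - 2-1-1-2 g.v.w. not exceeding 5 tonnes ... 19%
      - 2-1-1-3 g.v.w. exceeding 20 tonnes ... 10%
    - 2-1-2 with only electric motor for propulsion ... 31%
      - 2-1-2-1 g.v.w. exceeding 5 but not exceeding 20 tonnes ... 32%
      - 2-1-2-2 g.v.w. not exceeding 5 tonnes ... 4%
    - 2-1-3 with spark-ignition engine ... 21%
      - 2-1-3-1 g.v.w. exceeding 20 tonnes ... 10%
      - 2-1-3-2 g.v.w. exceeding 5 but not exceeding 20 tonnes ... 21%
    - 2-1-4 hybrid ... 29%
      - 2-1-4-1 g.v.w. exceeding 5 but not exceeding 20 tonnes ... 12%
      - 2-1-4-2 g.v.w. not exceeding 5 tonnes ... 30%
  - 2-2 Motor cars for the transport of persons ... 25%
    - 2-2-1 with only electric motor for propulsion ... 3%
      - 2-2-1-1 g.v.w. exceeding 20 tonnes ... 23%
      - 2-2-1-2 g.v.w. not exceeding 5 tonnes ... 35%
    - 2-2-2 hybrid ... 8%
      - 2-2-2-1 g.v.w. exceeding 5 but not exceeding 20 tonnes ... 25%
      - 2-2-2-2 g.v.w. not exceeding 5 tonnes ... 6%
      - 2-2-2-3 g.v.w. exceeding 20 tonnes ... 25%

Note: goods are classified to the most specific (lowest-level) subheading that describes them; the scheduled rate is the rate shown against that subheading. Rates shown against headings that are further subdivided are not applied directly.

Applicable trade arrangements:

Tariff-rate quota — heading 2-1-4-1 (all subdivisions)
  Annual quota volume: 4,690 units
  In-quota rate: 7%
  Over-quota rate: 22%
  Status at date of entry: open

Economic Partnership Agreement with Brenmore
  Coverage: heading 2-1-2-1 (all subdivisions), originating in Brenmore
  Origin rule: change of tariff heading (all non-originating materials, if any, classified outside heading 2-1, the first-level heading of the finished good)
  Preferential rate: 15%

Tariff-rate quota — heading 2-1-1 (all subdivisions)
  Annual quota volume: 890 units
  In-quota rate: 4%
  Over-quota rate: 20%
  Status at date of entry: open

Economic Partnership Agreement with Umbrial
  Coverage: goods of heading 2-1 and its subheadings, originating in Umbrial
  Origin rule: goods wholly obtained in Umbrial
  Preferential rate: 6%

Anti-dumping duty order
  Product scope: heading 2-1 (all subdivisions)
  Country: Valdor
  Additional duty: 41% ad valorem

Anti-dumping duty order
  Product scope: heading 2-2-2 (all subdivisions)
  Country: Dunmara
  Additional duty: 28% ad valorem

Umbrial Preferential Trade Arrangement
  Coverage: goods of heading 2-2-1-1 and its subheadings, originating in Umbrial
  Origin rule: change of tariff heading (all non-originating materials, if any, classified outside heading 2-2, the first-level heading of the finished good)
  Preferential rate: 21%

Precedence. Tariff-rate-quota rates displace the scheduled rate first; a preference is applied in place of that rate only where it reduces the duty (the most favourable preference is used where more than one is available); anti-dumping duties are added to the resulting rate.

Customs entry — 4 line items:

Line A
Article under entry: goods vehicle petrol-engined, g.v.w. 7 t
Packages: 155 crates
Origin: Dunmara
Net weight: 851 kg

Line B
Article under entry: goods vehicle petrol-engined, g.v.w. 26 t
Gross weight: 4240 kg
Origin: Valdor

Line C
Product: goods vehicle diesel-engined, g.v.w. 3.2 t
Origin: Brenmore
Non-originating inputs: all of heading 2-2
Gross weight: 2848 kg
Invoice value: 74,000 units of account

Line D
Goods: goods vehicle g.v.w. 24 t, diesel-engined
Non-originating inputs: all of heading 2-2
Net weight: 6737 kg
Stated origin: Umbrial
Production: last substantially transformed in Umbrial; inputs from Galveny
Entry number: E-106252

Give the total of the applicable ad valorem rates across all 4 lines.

Line A: goods vehicle → 2-1; petrol-engined → 2-1-3; g.v.w. 7 t → 2-1-3-2. Scheduled 21%. No special measure applies. → 21%.
Line B: goods vehicle → 2-1; petrol-engined → 2-1-3; g.v.w. 26 t → 2-1-3-1. Scheduled 10%. anti-dumping (Valdor, 2-1): +41%; total 10% + 41% = 51%. → 51%.
Line C: goods vehicle → 2-1; diesel-engined → 2-1-1; g.v.w. 3.2 t → 2-1-1-2. Scheduled 19%. quota on 2-1-1 open → in-quota 4%; Brenmore agreement on 2-1-2-1: 2-1-1-2 not covered. → 4%.
Line D: goods vehicle → 2-1; diesel-engined → 2-1-1; g.v.w. 24 t → 2-1-1-3. Scheduled 10%. quota on 2-1-1 open → in-quota 4%; Umbrial agreement on 2-1: not wholly obtained; Umbrial agreement on 2-2-1-1: 2-1-1-3 not covered. → 4%.
Sum: 21% + 51% + 4% + 4% = 80%.

80%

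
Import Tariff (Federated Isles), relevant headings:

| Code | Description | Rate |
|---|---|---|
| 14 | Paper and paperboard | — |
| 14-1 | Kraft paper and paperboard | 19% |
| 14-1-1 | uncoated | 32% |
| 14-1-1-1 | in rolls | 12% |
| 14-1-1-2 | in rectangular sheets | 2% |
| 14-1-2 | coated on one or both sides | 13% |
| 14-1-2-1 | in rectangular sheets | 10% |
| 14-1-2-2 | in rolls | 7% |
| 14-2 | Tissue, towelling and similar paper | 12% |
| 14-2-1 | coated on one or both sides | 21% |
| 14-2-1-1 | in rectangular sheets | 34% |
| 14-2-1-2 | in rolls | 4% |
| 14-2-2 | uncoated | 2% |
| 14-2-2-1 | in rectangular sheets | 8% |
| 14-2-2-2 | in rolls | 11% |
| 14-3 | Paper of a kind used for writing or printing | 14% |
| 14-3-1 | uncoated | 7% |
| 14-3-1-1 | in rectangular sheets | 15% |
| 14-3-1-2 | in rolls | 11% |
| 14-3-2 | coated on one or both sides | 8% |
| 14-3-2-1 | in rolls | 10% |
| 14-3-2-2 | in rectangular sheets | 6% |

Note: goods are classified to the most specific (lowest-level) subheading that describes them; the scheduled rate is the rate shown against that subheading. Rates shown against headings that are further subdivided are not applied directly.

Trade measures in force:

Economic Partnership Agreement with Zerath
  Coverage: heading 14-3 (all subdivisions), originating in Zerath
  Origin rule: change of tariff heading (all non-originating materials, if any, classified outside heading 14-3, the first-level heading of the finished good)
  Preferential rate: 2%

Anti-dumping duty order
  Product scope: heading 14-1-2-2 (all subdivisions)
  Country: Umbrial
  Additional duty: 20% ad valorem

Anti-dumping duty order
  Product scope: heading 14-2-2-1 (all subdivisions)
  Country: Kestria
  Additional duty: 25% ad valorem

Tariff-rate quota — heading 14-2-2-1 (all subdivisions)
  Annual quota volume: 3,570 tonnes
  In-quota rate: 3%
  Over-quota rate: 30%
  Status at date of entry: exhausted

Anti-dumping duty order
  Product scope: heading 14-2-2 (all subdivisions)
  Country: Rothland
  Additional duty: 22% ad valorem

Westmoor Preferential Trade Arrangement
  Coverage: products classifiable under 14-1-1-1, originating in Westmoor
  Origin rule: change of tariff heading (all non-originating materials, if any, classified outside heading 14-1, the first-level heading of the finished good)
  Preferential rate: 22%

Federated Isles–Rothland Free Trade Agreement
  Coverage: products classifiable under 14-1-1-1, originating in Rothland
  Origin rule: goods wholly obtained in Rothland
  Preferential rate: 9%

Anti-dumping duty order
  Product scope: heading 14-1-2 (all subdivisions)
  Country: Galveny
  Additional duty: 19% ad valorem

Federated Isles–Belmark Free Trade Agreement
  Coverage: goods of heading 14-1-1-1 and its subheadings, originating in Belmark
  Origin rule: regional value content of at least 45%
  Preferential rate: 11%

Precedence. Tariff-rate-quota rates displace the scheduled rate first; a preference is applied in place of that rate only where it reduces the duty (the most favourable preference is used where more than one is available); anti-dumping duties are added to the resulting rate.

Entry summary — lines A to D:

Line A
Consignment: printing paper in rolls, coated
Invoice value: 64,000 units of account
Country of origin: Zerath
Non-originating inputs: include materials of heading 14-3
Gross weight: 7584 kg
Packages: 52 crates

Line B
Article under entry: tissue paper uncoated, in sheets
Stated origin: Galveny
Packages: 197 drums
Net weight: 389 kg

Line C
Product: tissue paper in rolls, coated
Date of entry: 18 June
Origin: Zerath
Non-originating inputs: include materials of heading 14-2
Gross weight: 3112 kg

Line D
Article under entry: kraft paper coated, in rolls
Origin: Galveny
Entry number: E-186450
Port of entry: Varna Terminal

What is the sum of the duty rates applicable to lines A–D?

70%

Line A: printing paper → 14-3; coated → 14-3-2; in rolls → 14-3-2-1. Scheduled 10%. Zerath agreement on 14-3: CTH not met. → 10%.
Line B: tissue paper → 14-2; uncoated → 14-2-2; in sheets → 14-2-2-1. Scheduled 8%. quota on 14-2-2-1 exhausted → over-quota 30%. → 30%.
Line C: tissue paper → 14-2; coated → 14-2-1; in rolls → 14-2-1-2. Scheduled 4%. Zerath agreement on 14-3: 14-2-1-2 not covered. → 4%.
Line D: kraft paper → 14-1; coated → 14-1-2; in rolls → 14-1-2-2. Scheduled 7%. anti-dumping (Galveny, 14-1-2): +19%; total 7% + 19% = 26%. → 26%.
Sum: 10% + 30% + 4% + 26% = 70%.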